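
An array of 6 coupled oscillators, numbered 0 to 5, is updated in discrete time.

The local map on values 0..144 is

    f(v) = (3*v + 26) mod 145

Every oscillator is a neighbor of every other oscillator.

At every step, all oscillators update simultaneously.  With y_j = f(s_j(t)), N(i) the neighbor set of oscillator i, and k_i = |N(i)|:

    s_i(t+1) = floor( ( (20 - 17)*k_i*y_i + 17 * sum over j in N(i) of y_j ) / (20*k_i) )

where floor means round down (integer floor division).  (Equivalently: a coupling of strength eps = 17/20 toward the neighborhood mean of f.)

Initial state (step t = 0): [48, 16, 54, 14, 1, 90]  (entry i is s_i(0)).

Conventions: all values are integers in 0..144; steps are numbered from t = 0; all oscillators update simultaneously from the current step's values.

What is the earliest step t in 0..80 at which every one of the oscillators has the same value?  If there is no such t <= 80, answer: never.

Answer: 2
Key observation: Synchronization is absorbing here: once all oscillators are equal they stay equal, and step 2 is the first all-equal step.

Derivation:
t=0: [48, 16, 54, 14, 1, 90]  (not all equal)
t=1: [41, 40, 40, 40, 41, 41]  (not all equal)
t=2: [2, 2, 2, 2, 2, 2]  (all equal)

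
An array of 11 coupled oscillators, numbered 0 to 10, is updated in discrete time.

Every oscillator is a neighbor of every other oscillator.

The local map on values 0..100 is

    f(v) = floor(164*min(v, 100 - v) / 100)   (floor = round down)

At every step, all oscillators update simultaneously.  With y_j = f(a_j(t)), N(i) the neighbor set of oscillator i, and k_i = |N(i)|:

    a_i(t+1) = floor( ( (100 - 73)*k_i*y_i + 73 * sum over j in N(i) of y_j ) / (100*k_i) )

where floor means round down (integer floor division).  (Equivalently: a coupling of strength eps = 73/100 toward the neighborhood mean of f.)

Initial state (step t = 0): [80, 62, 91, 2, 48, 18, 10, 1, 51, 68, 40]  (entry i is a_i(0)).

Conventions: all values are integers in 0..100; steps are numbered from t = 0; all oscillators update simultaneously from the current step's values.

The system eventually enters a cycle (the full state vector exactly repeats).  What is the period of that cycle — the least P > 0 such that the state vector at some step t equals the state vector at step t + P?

Simulating step by step:
t=0: [80, 62, 91, 2, 48, 18, 10, 1, 51, 68, 40]
t=1: [37, 43, 34, 32, 46, 37, 34, 31, 47, 41, 44]
t=2: [62, 64, 61, 60, 65, 62, 61, 60, 65, 63, 64]
t=3: [61, 60, 61, 61, 60, 61, 61, 61, 60, 60, 60]
t=4: [63, 64, 63, 63, 64, 63, 63, 63, 64, 64, 64]
t=5: [59, 59, 59, 59, 59, 59, 59, 59, 59, 59, 59]
t=6: [67, 67, 67, 67, 67, 67, 67, 67, 67, 67, 67]
t=7: [54, 54, 54, 54, 54, 54, 54, 54, 54, 54, 54]
t=8: [75, 75, 75, 75, 75, 75, 75, 75, 75, 75, 75]
t=9: [41, 41, 41, 41, 41, 41, 41, 41, 41, 41, 41]
t=10: [67, 67, 67, 67, 67, 67, 67, 67, 67, 67, 67]

Answer: 4
Key observation: The state at step 6, [67, 67, 67, 67, 67, 67, 67, 67, 67, 67, 67], reappears at step 10 — and no state repeats earlier — so the cycle the system enters has period 4.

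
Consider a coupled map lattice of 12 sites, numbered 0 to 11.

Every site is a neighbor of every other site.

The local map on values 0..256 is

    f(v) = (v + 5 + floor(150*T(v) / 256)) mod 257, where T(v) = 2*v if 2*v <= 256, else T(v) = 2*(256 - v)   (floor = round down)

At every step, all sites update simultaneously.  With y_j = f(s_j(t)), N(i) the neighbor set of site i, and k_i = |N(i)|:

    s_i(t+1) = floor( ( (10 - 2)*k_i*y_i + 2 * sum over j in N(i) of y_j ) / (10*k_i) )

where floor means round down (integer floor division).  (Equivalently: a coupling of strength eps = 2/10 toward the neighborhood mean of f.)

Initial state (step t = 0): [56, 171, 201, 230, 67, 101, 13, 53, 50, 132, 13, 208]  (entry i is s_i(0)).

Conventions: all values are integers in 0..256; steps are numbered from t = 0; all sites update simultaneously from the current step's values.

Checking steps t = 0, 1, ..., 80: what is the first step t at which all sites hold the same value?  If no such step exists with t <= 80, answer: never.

Simulating step by step:
t=0: [56, 171, 201, 230, 67, 101, 13, 53, 50, 132, 13, 208]  (not all equal)
t=1: [114, 29, 26, 22, 133, 191, 41, 109, 104, 35, 41, 25]  (not all equal)
t=2: [220, 75, 70, 63, 42, 34, 96, 211, 202, 86, 96, 69]  (not all equal)
t=3: [34, 156, 149, 136, 101, 87, 192, 34, 36, 175, 192, 146]  (not all equal)
t=4: [75, 30, 31, 33, 189, 165, 26, 75, 79, 27, 26, 31]  (not all equal)
t=5: [149, 73, 74, 77, 30, 33, 66, 149, 156, 67, 66, 74]  (not all equal)
t=6: [41, 151, 153, 158, 78, 83, 139, 41, 40, 141, 139, 153]  (not all equal)
t=7: [87, 31, 30, 30, 150, 159, 33, 87, 85, 32, 33, 30]  (not all equal)
t=8: [171, 76, 75, 75, 37, 36, 79, 171, 168, 78, 79, 75]  (not all equal)
t=9: [39, 158, 156, 156, 92, 90, 163, 39, 40, 161, 163, 156]  (not all equal)
t=10: [84, 30, 31, 31, 174, 171, 29, 84, 85, 30, 29, 31]  (not all equal)
t=11: [166, 74, 76, 76, 33, 33, 72, 166, 167, 74, 72, 76]  (not all equal)
t=12: [39, 153, 157, 157, 84, 84, 150, 39, 39, 153, 150, 157]  (not all equal)
t=13: [83, 30, 30, 30, 160, 160, 31, 83, 83, 30, 31, 30]  (not all equal)
t=14: [164, 74, 74, 74, 35, 35, 76, 164, 164, 74, 76, 74]  (not all equal)
t=15: [40, 154, 154, 154, 88, 88, 158, 40, 40, 154, 158, 154]  (not all equal)
t=16: [85, 31, 31, 31, 167, 167, 30, 85, 85, 31, 30, 31]  (not all equal)
t=17: [167, 76, 76, 76, 34, 34, 74, 167, 167, 76, 74, 76]  (not all equal)
t=18: [40, 158, 158, 158, 86, 86, 154, 40, 40, 158, 154, 158]  (not all equal)
t=19: [85, 30, 30, 30, 163, 163, 30, 85, 85, 30, 30, 30]  (not all equal)
t=20: [167, 74, 74, 74, 34, 34, 74, 167, 167, 74, 74, 74]  (not all equal)
t=21: [39, 153, 153, 153, 85, 85, 153, 39, 39, 153, 153, 153]  (not all equal)
t=22: [83, 30, 30, 30, 162, 162, 30, 83, 83, 30, 30, 30]  (not all equal)
t=23: [164, 74, 74, 74, 35, 35, 74, 164, 164, 74, 74, 74]  (not all equal)
t=24: [39, 153, 153, 153, 88, 88, 153, 39, 39, 153, 153, 153]  (not all equal)
t=25: [84, 31, 31, 31, 167, 167, 31, 84, 84, 31, 31, 31]  (not all equal)
t=26: [166, 76, 76, 76, 34, 34, 76, 166, 166, 76, 76, 76]  (not all equal)
t=27: [40, 158, 158, 158, 86, 86, 158, 40, 40, 158, 158, 158]  (not all equal)
t=28: [85, 30, 30, 30, 163, 163, 30, 85, 85, 30, 30, 30]  (not all equal)

Answer: never
Key observation: The state at step 19 reappears at step 28 — the system is in a cycle of period 9 from step 19 on.  No step 0..28 is synchronized, and the cycle repeats forever, so no step up to 80 (or ever) has all sites equal.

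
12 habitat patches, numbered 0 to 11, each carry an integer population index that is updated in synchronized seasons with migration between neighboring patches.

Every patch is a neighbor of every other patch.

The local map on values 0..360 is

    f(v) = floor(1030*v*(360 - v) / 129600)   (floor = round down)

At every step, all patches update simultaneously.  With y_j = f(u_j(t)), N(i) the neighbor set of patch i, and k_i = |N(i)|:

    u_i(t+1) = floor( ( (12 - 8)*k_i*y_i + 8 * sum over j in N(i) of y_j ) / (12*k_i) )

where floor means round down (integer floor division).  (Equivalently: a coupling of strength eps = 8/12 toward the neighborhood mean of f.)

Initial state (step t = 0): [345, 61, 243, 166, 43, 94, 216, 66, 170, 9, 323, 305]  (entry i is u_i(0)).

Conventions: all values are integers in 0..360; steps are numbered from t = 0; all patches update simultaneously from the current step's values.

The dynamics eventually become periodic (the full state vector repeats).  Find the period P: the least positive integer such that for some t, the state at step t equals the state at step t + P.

Answer: 2
Key observation: The state at step 16, [236, 236, 236, 236, 236, 236, 236, 236, 236, 236, 236, 236], reappears at step 18 — and no state repeats earlier — so the cycle the system enters has period 2.

Derivation:
t=0: [345, 61, 243, 166, 43, 94, 216, 66, 170, 9, 323, 305]
t=1: [125, 153, 175, 183, 143, 167, 181, 155, 183, 120, 139, 150]
t=2: [244, 249, 251, 251, 248, 250, 251, 249, 251, 243, 247, 249]
t=3: [220, 219, 218, 218, 219, 219, 218, 219, 218, 220, 219, 219]
t=4: [244, 245, 245, 245, 245, 245, 245, 245, 245, 244, 245, 245]
t=5: [223, 223, 223, 223, 223, 223, 223, 223, 223, 223, 223, 223]
t=6: [242, 242, 242, 242, 242, 242, 242, 242, 242, 242, 242, 242]
t=7: [226, 226, 226, 226, 226, 226, 226, 226, 226, 226, 226, 226]
t=8: [240, 240, 240, 240, 240, 240, 240, 240, 240, 240, 240, 240]
t=9: [228, 228, 228, 228, 228, 228, 228, 228, 228, 228, 228, 228]
t=10: [239, 239, 239, 239, 239, 239, 239, 239, 239, 239, 239, 239]
t=11: [229, 229, 229, 229, 229, 229, 229, 229, 229, 229, 229, 229]
t=12: [238, 238, 238, 238, 238, 238, 238, 238, 238, 238, 238, 238]
t=13: [230, 230, 230, 230, 230, 230, 230, 230, 230, 230, 230, 230]
t=14: [237, 237, 237, 237, 237, 237, 237, 237, 237, 237, 237, 237]
t=15: [231, 231, 231, 231, 231, 231, 231, 231, 231, 231, 231, 231]
t=16: [236, 236, 236, 236, 236, 236, 236, 236, 236, 236, 236, 236]
t=17: [232, 232, 232, 232, 232, 232, 232, 232, 232, 232, 232, 232]
t=18: [236, 236, 236, 236, 236, 236, 236, 236, 236, 236, 236, 236]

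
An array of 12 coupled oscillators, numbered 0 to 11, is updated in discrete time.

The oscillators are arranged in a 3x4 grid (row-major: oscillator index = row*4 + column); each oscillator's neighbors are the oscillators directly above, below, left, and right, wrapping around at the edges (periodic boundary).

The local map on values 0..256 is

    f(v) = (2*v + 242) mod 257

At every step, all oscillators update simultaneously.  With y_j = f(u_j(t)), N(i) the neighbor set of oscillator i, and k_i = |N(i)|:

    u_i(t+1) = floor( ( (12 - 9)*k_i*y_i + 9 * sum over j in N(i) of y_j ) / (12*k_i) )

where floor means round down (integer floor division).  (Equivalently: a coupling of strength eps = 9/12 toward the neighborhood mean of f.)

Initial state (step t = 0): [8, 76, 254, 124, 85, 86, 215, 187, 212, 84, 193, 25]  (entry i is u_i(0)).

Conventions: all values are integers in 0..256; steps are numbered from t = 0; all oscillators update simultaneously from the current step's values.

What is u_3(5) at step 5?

Simulating step by step:
t=0: [8, 76, 254, 124, 85, 86, 215, 187, 212, 84, 193, 25]
t=1: [127, 136, 179, 128, 116, 152, 153, 134, 102, 143, 137, 121]
t=2: [181, 69, 73, 211, 187, 57, 78, 198, 177, 45, 68, 185]
t=3: [108, 104, 133, 120, 99, 107, 124, 123, 88, 98, 113, 113]
t=4: [193, 204, 224, 223, 194, 197, 225, 217, 185, 188, 217, 208]
t=5: [126, 130, 165, 155, 122, 130, 161, 155, 114, 123, 153, 147]

Answer: u_3(5) = 155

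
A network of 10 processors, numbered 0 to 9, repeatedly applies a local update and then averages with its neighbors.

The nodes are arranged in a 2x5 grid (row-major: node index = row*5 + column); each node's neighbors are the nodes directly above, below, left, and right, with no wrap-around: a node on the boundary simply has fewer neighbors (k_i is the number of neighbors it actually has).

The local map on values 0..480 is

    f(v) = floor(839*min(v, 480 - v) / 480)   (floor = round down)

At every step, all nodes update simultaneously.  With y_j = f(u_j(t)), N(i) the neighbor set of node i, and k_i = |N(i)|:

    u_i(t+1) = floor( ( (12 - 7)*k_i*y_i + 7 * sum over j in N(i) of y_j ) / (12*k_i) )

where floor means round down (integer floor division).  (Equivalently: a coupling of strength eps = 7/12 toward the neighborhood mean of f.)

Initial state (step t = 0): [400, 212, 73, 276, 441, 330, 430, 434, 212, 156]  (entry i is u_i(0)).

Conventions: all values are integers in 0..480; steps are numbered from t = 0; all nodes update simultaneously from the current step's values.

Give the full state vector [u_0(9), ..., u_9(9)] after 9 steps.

Simulating step by step:
t=0: [400, 212, 73, 276, 441, 330, 430, 434, 212, 156]
t=1: [242, 222, 209, 258, 211, 175, 174, 146, 291, 241]
t=2: [375, 372, 352, 368, 388, 337, 311, 300, 343, 377]
t=3: [203, 214, 228, 202, 176, 243, 268, 278, 233, 191]
t=4: [377, 374, 375, 363, 328, 383, 376, 375, 371, 347]
t=5: [178, 182, 187, 209, 237, 175, 179, 183, 199, 229]
t=6: [311, 317, 330, 363, 395, 308, 313, 324, 355, 388]
t=7: [293, 283, 256, 207, 167, 295, 287, 263, 214, 173]
t=8: [330, 348, 373, 355, 314, 327, 343, 372, 358, 319]
t=9: [254, 229, 201, 225, 266, 257, 232, 202, 222, 263]

Answer: [254, 229, 201, 225, 266, 257, 232, 202, 222, 263]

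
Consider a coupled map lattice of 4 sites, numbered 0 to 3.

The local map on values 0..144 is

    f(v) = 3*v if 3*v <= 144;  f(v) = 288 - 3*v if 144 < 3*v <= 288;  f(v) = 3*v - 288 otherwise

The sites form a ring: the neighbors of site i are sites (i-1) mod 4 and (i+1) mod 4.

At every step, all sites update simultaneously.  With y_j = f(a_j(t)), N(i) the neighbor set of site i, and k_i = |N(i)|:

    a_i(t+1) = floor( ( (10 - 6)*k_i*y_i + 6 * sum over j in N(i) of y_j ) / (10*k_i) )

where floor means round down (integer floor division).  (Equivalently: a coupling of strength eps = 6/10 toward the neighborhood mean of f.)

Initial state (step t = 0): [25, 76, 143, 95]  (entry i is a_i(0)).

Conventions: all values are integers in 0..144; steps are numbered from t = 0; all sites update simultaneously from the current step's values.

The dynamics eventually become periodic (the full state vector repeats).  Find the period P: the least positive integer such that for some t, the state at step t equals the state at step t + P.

Answer: 2
Key observation: The state at step 52, [36, 36, 36, 36], reappears at step 54 — and no state repeats earlier — so the cycle the system enters has period 2.

Derivation:
t=0: [25, 76, 143, 95]
t=1: [48, 88, 75, 66]
t=2: [91, 71, 59, 98]
t=3: [30, 67, 68, 40]
t=4: [98, 87, 95, 100]
t=5: [14, 13, 12, 7]
t=6: [34, 39, 32, 31]
t=7: [103, 106, 101, 96]
t=8: [17, 22, 15, 10]
t=9: [49, 55, 46, 40]
t=10: [129, 132, 128, 131]
t=11: [103, 101, 102, 100]
t=12: [16, 17, 15, 16]
t=13: [48, 48, 47, 47]
t=14: [143, 143, 141, 141]
t=15: [139, 139, 136, 136]
t=16: [126, 126, 122, 122]
t=17: [86, 86, 81, 81]
t=18: [34, 34, 40, 40]
t=19: [107, 107, 114, 114]
t=20: [39, 39, 47, 47]
t=21: [124, 124, 133, 133]
t=22: [92, 92, 102, 102]
t=23: [13, 13, 16, 16]
t=24: [41, 41, 45, 45]
t=25: [126, 126, 131, 131]
t=26: [94, 94, 100, 100]
t=27: [7, 7, 10, 10]
t=28: [23, 23, 27, 27]
t=29: [72, 72, 77, 77]
t=30: [67, 67, 61, 61]
t=31: [92, 92, 99, 99]
t=32: [11, 11, 9, 9]
t=33: [31, 31, 28, 28]
t=34: [90, 90, 86, 86]
t=35: [21, 21, 26, 26]
t=36: [67, 67, 73, 73]
t=37: [81, 81, 74, 74]
t=38: [51, 51, 59, 59]
t=39: [127, 127, 118, 118]
t=40: [84, 84, 74, 74]
t=41: [45, 45, 57, 57]
t=42: [129, 129, 122, 122]
t=43: [92, 92, 84, 84]
t=44: [19, 19, 28, 28]
t=45: [65, 65, 75, 75]
t=46: [84, 84, 72, 72]
t=47: [46, 46, 61, 61]
t=48: [128, 128, 114, 114]
t=49: [83, 83, 66, 66]
t=50: [54, 54, 74, 74]
t=51: [108, 108, 84, 84]
t=52: [36, 36, 36, 36]
t=53: [108, 108, 108, 108]
t=54: [36, 36, 36, 36]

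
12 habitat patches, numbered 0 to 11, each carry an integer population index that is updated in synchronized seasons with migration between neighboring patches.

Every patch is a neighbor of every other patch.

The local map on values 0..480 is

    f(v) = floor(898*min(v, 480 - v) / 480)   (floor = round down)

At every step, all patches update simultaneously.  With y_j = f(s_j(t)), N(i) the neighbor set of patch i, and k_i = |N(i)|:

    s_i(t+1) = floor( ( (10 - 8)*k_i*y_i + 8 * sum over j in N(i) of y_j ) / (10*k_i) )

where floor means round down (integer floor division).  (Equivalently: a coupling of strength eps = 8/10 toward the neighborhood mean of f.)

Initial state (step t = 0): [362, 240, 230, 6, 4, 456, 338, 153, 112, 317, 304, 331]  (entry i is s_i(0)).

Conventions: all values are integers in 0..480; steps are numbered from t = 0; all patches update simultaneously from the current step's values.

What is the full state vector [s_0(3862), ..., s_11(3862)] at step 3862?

Answer: [129, 129, 129, 129, 129, 129, 129, 129, 129, 129, 129, 129]
Key observation: The state at step 7, [362, 362, 362, 362, 362, 362, 362, 362, 362, 362, 362, 362], reappears at step 19: the system is in a cycle of period 12 from step 7 on.  Therefore the state at step 3862 equals the state at step 7 + ((3862 - 7) mod 12) = 10, which is [129, 129, 129, 129, 129, 129, 129, 129, 129, 129, 129, 129].

Derivation:
t=0: [362, 240, 230, 6, 4, 456, 338, 153, 112, 317, 304, 331]
t=1: [233, 263, 260, 207, 206, 211, 239, 242, 232, 244, 247, 241]
t=2: [423, 419, 420, 417, 417, 418, 425, 425, 423, 424, 423, 425]
t=3: [108, 109, 109, 109, 109, 109, 107, 107, 108, 108, 108, 107]
t=4: [201, 202, 202, 202, 202, 202, 201, 201, 201, 201, 201, 201]
t=5: [376, 376, 376, 376, 376, 376, 376, 376, 376, 376, 376, 376]
t=6: [194, 194, 194, 194, 194, 194, 194, 194, 194, 194, 194, 194]
t=7: [362, 362, 362, 362, 362, 362, 362, 362, 362, 362, 362, 362]
t=8: [220, 220, 220, 220, 220, 220, 220, 220, 220, 220, 220, 220]
t=9: [411, 411, 411, 411, 411, 411, 411, 411, 411, 411, 411, 411]
t=10: [129, 129, 129, 129, 129, 129, 129, 129, 129, 129, 129, 129]
t=11: [241, 241, 241, 241, 241, 241, 241, 241, 241, 241, 241, 241]
t=12: [447, 447, 447, 447, 447, 447, 447, 447, 447, 447, 447, 447]
t=13: [61, 61, 61, 61, 61, 61, 61, 61, 61, 61, 61, 61]
t=14: [114, 114, 114, 114, 114, 114, 114, 114, 114, 114, 114, 114]
t=15: [213, 213, 213, 213, 213, 213, 213, 213, 213, 213, 213, 213]
t=16: [398, 398, 398, 398, 398, 398, 398, 398, 398, 398, 398, 398]
t=17: [153, 153, 153, 153, 153, 153, 153, 153, 153, 153, 153, 153]
t=18: [286, 286, 286, 286, 286, 286, 286, 286, 286, 286, 286, 286]
t=19: [362, 362, 362, 362, 362, 362, 362, 362, 362, 362, 362, 362]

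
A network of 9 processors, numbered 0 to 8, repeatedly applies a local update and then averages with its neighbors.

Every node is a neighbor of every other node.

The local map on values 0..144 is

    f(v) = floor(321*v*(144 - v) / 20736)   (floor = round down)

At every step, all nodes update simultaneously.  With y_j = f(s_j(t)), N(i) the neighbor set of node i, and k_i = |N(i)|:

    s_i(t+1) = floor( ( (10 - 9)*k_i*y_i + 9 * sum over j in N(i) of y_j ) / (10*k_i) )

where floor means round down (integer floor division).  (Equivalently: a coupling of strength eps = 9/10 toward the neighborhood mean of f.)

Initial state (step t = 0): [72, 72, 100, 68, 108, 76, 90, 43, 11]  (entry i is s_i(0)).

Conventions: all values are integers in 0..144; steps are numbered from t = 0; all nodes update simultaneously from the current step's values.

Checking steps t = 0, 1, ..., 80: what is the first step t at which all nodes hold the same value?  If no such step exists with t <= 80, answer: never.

Answer: 2
Key observation: Synchronization is absorbing here: once all nodes are equal they stay equal, and step 2 is the first all-equal step.

Derivation:
t=0: [72, 72, 100, 68, 108, 76, 90, 43, 11]  (not all equal)
t=1: [67, 67, 68, 67, 68, 67, 67, 68, 68]  (not all equal)
t=2: [79, 79, 79, 79, 79, 79, 79, 79, 79]  (all equal)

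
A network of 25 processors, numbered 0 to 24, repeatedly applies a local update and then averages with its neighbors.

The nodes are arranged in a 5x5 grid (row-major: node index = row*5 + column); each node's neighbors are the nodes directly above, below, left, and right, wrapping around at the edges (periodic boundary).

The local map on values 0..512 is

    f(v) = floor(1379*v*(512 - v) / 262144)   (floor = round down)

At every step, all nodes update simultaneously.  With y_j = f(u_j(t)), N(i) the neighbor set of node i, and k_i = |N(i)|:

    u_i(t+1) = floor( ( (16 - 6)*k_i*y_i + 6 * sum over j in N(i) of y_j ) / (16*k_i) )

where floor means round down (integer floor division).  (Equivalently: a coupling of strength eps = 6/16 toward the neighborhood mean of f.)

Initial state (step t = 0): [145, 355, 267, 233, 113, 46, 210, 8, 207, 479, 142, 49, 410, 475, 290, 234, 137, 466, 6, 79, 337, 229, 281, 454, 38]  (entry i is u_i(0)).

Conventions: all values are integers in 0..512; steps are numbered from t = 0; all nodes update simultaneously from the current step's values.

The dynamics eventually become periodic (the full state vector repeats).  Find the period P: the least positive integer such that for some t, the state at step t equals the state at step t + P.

Answer: 2
Key observation: The state at step 8, [321, 321, 321, 321, 321, 321, 321, 321, 321, 321, 321, 321, 321, 321, 321, 321, 321, 321, 321, 321, 321, 321, 321, 321, 321], reappears at step 10 — and no state repeats earlier — so the cycle the system enters has period 2.

Derivation:
t=0: [145, 355, 267, 233, 113, 46, 210, 8, 207, 479, 142, 49, 410, 475, 290, 234, 137, 466, 6, 79, 337, 229, 281, 454, 38]
t=1: [263, 304, 308, 311, 222, 161, 259, 128, 257, 147, 257, 177, 169, 142, 270, 310, 254, 149, 58, 185, 292, 326, 300, 160, 139]
t=2: [337, 332, 323, 327, 326, 308, 327, 285, 322, 300, 335, 319, 295, 278, 328, 331, 331, 282, 196, 300, 329, 325, 323, 285, 290]
t=3: [313, 315, 321, 320, 320, 325, 321, 334, 325, 329, 314, 321, 336, 335, 321, 316, 318, 334, 330, 330, 317, 318, 324, 334, 333]
t=4: [325, 325, 321, 321, 321, 320, 321, 314, 317, 317, 325, 321, 312, 313, 320, 324, 322, 314, 314, 316, 323, 323, 319, 314, 315]
t=5: [319, 319, 322, 322, 322, 322, 322, 325, 325, 324, 320, 322, 327, 326, 323, 320, 321, 326, 326, 324, 321, 321, 323, 326, 325]
t=6: [322, 322, 321, 320, 320, 321, 321, 319, 319, 320, 322, 321, 318, 318, 320, 322, 321, 318, 318, 320, 321, 322, 320, 318, 319]
t=7: [321, 321, 322, 323, 322, 321, 322, 322, 323, 322, 321, 322, 323, 323, 322, 321, 322, 323, 323, 322, 321, 321, 322, 323, 323]
t=8: [321, 321, 321, 321, 321, 321, 321, 321, 321, 321, 321, 321, 321, 321, 321, 321, 321, 321, 321, 321, 321, 321, 321, 321, 321]
t=9: [322, 322, 322, 322, 322, 322, 322, 322, 322, 322, 322, 322, 322, 322, 322, 322, 322, 322, 322, 322, 322, 322, 322, 322, 322]
t=10: [321, 321, 321, 321, 321, 321, 321, 321, 321, 321, 321, 321, 321, 321, 321, 321, 321, 321, 321, 321, 321, 321, 321, 321, 321]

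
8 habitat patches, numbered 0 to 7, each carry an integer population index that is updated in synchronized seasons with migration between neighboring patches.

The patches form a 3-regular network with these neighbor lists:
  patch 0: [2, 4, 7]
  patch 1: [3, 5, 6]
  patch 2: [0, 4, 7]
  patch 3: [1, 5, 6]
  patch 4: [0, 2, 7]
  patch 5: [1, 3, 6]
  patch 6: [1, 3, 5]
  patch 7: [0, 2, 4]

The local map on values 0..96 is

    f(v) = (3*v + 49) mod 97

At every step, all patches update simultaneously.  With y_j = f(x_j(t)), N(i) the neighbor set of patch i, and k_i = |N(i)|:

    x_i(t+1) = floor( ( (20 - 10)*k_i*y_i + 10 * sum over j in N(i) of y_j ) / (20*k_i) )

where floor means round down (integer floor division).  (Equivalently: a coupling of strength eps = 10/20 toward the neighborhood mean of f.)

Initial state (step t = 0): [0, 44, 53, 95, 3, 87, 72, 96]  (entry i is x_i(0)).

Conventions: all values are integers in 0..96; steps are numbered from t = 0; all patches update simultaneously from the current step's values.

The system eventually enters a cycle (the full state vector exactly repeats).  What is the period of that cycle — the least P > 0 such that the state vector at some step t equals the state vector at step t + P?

Answer: 8
Key observation: The state at step 17, [57, 43, 45, 29, 60, 54, 38, 56], reappears at step 25 — and no state repeats earlier — so the cycle the system enters has period 8.

Derivation:
t=0: [0, 44, 53, 95, 3, 87, 72, 96]
t=1: [44, 64, 32, 50, 47, 42, 59, 43]
t=2: [79, 42, 67, 28, 82, 53, 37, 78]
t=3: [70, 57, 58, 43, 41, 36, 52, 69]
t=4: [60, 38, 48, 56, 63, 49, 33, 59]
t=5: [46, 45, 66, 31, 49, 24, 40, 45]
t=6: [68, 67, 56, 53, 39, 46, 62, 67]
t=7: [54, 52, 42, 38, 57, 63, 47, 53]
t=8: [28, 39, 48, 57, 31, 50, 66, 27]
t=9: [47, 48, 67, 34, 50, 27, 43, 46]
t=10: [71, 76, 59, 62, 42, 55, 71, 70]
t=11: [63, 63, 51, 49, 66, 42, 58, 62]
t=12: [39, 40, 27, 26, 42, 51, 35, 38]
t=13: [64, 51, 52, 37, 67, 30, 46, 63]
t=14: [42, 36, 30, 54, 45, 47, 63, 41]
t=15: [73, 55, 61, 41, 76, 66, 50, 72]
t=16: [69, 32, 57, 50, 72, 43, 27, 68]
t=17: [57, 43, 45, 29, 60, 54, 38, 56]
t=18: [37, 60, 57, 46, 40, 39, 55, 36]
t=19: [57, 47, 45, 65, 60, 58, 42, 56]
t=20: [37, 72, 57, 58, 40, 51, 67, 36]
t=21: [57, 51, 45, 37, 60, 30, 46, 56]
t=22: [37, 36, 57, 54, 40, 47, 63, 36]
t=23: [57, 55, 45, 41, 60, 66, 50, 56]
t=24: [37, 32, 57, 50, 40, 43, 27, 36]
t=25: [57, 43, 45, 29, 60, 54, 38, 56]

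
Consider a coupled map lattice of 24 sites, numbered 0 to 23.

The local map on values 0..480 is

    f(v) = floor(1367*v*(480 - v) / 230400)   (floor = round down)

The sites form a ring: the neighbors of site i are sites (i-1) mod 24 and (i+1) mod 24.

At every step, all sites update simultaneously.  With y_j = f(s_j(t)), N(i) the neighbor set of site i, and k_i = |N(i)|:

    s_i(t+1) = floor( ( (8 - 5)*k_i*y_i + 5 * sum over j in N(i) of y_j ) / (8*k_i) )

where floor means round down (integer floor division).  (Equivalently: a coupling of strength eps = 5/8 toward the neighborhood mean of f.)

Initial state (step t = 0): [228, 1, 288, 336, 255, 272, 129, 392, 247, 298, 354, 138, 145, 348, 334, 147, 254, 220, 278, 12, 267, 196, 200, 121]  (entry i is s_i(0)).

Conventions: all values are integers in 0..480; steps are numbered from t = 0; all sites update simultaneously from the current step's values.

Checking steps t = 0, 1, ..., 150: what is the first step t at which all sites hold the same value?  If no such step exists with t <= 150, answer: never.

Answer: 17
Key observation: Synchronization is absorbing here: once all sites are equal they stay equal, and step 17 is the first all-equal step.

Derivation:
t=0: [228, 1, 288, 336, 255, 272, 129, 392, 247, 298, 354, 138, 145, 348, 334, 147, 254, 220, 278, 12, 267, 196, 200, 121]  (not all equal)
t=1: [208, 209, 213, 316, 321, 315, 268, 266, 291, 309, 286, 277, 280, 282, 284, 305, 324, 337, 241, 221, 239, 332, 307, 306]  (not all equal)
t=2: [329, 336, 327, 314, 305, 315, 327, 333, 325, 322, 325, 331, 332, 331, 325, 315, 299, 306, 322, 340, 324, 314, 307, 321]  (not all equal)
t=3: [294, 292, 297, 307, 311, 306, 297, 294, 296, 299, 297, 293, 291, 293, 299, 308, 315, 312, 299, 293, 296, 307, 309, 303]  (not all equal)
t=4: [322, 323, 320, 315, 313, 315, 320, 323, 322, 321, 322, 324, 325, 324, 320, 314, 310, 312, 318, 323, 321, 316, 315, 318]  (not all equal)
t=5: [301, 301, 303, 307, 308, 307, 303, 301, 301, 301, 300, 299, 298, 299, 303, 308, 310, 309, 305, 302, 302, 305, 306, 304]  (not all equal)
t=6: [318, 318, 317, 315, 314, 315, 317, 318, 319, 319, 320, 320, 321, 320, 317, 314, 312, 313, 315, 317, 317, 316, 315, 317]  (not all equal)
t=7: [305, 305, 306, 307, 308, 307, 306, 305, 304, 303, 303, 302, 302, 303, 306, 308, 309, 309, 308, 306, 306, 307, 307, 306]  (not all equal)
t=8: [315, 315, 315, 314, 314, 314, 315, 316, 317, 317, 318, 318, 318, 317, 315, 314, 313, 313, 314, 314, 315, 315, 315, 315]  (not all equal)
t=9: [308, 308, 308, 308, 309, 308, 308, 307, 306, 305, 305, 305, 305, 306, 307, 309, 309, 309, 309, 308, 308, 308, 308, 308]  (not all equal)
t=10: [314, 314, 314, 313, 313, 313, 314, 314, 315, 315, 316, 316, 315, 315, 314, 313, 313, 313, 313, 313, 314, 314, 314, 314]  (not all equal)
t=11: [309, 309, 309, 309, 310, 309, 309, 308, 308, 307, 307, 307, 307, 308, 309, 309, 310, 310, 310, 309, 309, 309, 309, 309]  (not all equal)
t=12: [313, 313, 313, 312, 312, 312, 313, 313, 314, 314, 315, 315, 314, 314, 313, 312, 312, 312, 312, 312, 313, 313, 313, 313]  (not all equal)
t=13: [310, 310, 310, 310, 310, 310, 310, 309, 309, 308, 308, 308, 308, 309, 309, 310, 310, 310, 310, 310, 310, 310, 310, 310]  (not all equal)
t=14: [312, 312, 312, 312, 312, 312, 312, 312, 313, 313, 314, 314, 313, 313, 312, 312, 312, 312, 312, 312, 312, 312, 312, 312]  (not all equal)
t=15: [310, 310, 310, 310, 310, 310, 310, 310, 310, 309, 309, 309, 309, 310, 310, 310, 310, 310, 310, 310, 310, 310, 310, 310]  (not all equal)
t=16: [312, 312, 312, 312, 312, 312, 312, 312, 312, 312, 313, 313, 312, 312, 312, 312, 312, 312, 312, 312, 312, 312, 312, 312]  (not all equal)
t=17: [310, 310, 310, 310, 310, 310, 310, 310, 310, 310, 310, 310, 310, 310, 310, 310, 310, 310, 310, 310, 310, 310, 310, 310]  (all equal)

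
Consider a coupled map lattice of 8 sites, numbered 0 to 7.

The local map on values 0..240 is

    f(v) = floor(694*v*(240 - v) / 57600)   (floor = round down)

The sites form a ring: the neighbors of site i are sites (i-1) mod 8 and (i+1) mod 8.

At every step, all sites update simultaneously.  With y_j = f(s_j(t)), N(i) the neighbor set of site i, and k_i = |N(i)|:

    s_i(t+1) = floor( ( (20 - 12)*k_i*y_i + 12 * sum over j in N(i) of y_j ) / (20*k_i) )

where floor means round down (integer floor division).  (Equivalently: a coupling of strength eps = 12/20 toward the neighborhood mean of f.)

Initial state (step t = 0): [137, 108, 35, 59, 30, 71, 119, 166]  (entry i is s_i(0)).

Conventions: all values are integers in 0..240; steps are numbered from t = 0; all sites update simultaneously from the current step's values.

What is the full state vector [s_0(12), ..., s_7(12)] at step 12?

Answer: [157, 157, 158, 158, 158, 158, 157, 157]

Derivation:
t=0: [137, 108, 35, 59, 30, 71, 119, 166]
t=1: [163, 145, 124, 99, 111, 132, 156, 162]
t=2: [155, 163, 169, 170, 170, 167, 159, 153]
t=3: [156, 151, 145, 143, 143, 147, 153, 157]
t=4: [158, 161, 164, 166, 166, 163, 160, 157]
t=5: [155, 153, 150, 148, 148, 151, 154, 155]
t=6: [158, 160, 162, 163, 163, 161, 159, 158]
t=7: [155, 154, 152, 151, 151, 153, 154, 155]
t=8: [158, 159, 160, 161, 160, 160, 159, 158]
t=9: [155, 155, 154, 153, 153, 154, 155, 155]
t=10: [158, 158, 159, 159, 159, 159, 158, 158]
t=11: [156, 155, 155, 155, 155, 155, 155, 156]
t=12: [157, 157, 158, 158, 158, 158, 157, 157]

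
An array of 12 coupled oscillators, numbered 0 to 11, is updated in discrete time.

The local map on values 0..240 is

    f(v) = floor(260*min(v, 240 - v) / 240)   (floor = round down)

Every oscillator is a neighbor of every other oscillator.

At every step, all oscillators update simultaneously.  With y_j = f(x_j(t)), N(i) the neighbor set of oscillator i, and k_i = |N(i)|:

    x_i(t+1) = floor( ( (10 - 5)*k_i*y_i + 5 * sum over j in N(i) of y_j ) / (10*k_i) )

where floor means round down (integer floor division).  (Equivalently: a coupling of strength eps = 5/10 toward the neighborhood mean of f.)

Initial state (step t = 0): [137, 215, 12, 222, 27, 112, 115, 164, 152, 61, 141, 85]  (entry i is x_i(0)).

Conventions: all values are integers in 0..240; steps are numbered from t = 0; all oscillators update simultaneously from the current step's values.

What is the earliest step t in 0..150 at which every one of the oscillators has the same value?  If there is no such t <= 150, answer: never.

Simulating step by step:
t=0: [137, 215, 12, 222, 27, 112, 115, 164, 152, 61, 141, 85]  (not all equal)
t=1: [90, 52, 46, 48, 53, 95, 96, 77, 83, 70, 88, 82]  (not all equal)
t=2: [87, 68, 65, 66, 68, 89, 90, 80, 83, 77, 86, 83]  (not all equal)
t=3: [88, 79, 77, 78, 79, 89, 90, 85, 86, 83, 88, 86]  (not all equal)
t=4: [92, 88, 87, 87, 88, 93, 93, 91, 91, 89, 92, 91]  (not all equal)
t=5: [98, 96, 95, 95, 96, 98, 98, 97, 97, 96, 98, 97]  (not all equal)
t=6: [105, 104, 103, 103, 104, 105, 105, 104, 104, 104, 105, 104]  (not all equal)
t=7: [112, 112, 111, 111, 112, 112, 112, 112, 112, 112, 112, 112]  (not all equal)
t=8: [120, 120, 120, 120, 120, 120, 120, 120, 120, 120, 120, 120]  (all equal)

Answer: 8
Key observation: Synchronization is absorbing here: once all oscillators are equal they stay equal, and step 8 is the first all-equal step.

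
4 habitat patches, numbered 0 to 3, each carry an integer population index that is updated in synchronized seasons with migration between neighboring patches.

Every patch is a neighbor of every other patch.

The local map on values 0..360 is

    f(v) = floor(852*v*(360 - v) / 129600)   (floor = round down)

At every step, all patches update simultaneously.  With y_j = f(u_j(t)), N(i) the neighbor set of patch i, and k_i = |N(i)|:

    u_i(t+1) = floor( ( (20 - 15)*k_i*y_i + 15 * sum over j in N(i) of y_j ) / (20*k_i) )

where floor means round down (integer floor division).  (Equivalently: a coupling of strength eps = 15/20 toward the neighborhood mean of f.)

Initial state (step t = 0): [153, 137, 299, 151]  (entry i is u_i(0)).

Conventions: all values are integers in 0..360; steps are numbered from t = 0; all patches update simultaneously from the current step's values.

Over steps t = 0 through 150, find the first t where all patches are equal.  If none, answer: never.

Answer: 1
Key observation: Synchronization is absorbing here: once all patches are equal they stay equal, and step 1 is the first all-equal step.

Derivation:
t=0: [153, 137, 299, 151]  (not all equal)
t=1: [183, 183, 183, 183]  (all equal)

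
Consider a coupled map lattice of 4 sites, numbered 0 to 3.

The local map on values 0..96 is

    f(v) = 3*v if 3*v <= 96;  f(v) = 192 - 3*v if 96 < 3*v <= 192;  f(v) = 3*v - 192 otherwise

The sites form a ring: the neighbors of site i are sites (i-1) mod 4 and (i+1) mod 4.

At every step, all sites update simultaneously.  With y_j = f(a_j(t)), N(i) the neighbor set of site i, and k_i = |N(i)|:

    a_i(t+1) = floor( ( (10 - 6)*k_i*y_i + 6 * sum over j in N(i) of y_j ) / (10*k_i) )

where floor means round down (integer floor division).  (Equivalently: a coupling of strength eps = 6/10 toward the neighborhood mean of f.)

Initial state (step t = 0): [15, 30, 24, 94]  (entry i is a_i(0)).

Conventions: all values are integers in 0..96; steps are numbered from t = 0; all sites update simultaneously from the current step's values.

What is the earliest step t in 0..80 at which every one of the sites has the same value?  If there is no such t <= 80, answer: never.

Answer: 17
Key observation: Synchronization is absorbing here: once all sites are equal they stay equal, and step 17 is the first all-equal step.

Derivation:
t=0: [15, 30, 24, 94]  (not all equal)
t=1: [72, 71, 82, 71]  (not all equal)
t=2: [22, 31, 34, 31]  (not all equal)
t=3: [82, 84, 91, 84]  (not all equal)
t=4: [57, 64, 68, 64]  (not all equal)
t=5: [8, 9, 4, 9]  (not all equal)
t=6: [25, 21, 21, 21]  (not all equal)
t=7: [67, 66, 63, 66]  (not all equal)
t=8: [7, 6, 4, 6]  (not all equal)
t=9: [19, 17, 15, 17]  (not all equal)
t=10: [53, 51, 48, 51]  (not all equal)
t=11: [36, 39, 42, 39]  (not all equal)
t=12: [78, 75, 71, 75]  (not all equal)
t=13: [36, 32, 28, 32]  (not all equal)
t=14: [91, 88, 91, 88]  (not all equal)
t=15: [75, 77, 75, 77]  (not all equal)
t=16: [36, 35, 36, 35]  (not all equal)
t=17: [85, 85, 85, 85]  (all equal)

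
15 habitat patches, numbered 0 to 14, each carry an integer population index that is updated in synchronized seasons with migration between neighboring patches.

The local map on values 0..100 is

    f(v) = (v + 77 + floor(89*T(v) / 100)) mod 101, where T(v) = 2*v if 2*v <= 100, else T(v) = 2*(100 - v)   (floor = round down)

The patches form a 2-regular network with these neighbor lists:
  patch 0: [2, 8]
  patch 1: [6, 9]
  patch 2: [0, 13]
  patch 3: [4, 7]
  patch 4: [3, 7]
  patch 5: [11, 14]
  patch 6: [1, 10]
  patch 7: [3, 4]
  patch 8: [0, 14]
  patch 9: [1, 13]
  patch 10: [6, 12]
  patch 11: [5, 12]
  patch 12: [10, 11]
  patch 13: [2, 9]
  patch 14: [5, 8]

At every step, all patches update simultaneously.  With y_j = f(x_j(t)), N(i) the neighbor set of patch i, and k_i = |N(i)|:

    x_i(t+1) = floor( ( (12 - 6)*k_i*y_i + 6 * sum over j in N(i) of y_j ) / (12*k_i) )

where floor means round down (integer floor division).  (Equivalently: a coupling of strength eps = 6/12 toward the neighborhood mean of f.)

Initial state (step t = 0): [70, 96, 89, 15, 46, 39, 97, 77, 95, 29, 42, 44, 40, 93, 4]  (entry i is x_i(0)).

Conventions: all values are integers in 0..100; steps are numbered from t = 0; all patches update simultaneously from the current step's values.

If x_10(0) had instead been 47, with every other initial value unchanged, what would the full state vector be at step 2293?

Answer: [86, 72, 86, 86, 86, 86, 53, 86, 86, 87, 72, 85, 87, 85, 86]
Key observation: The state at step 8, [86, 72, 86, 86, 86, 86, 54, 86, 86, 89, 72, 86, 89, 86, 86], reappears at step 10: the system is in a cycle of period 2 from step 8 on.  Therefore the state at step 2293 equals the state at step 8 + ((2293 - 8) mod 2) = 9, which is [86, 72, 86, 86, 86, 86, 53, 86, 86, 87, 72, 85, 87, 85, 86].

Derivation:
t=0: [70, 96, 89, 15, 46, 39, 97, 77, 95, 29, 47, 44, 40, 93, 4]
t=1: [90, 73, 87, 32, 28, 88, 60, 51, 86, 68, 43, 91, 69, 75, 84]
t=2: [84, 75, 87, 48, 45, 85, 51, 35, 85, 98, 74, 87, 94, 94, 86]
t=3: [87, 70, 85, 22, 20, 86, 54, 38, 87, 82, 71, 84, 85, 80, 86]
t=4: [86, 74, 87, 46, 45, 86, 54, 57, 86, 92, 73, 87, 90, 89, 86]
t=5: [86, 71, 85, 3, 2, 86, 53, 4, 86, 86, 71, 85, 87, 84, 86]
t=6: [86, 73, 87, 85, 84, 86, 54, 85, 86, 89, 73, 86, 89, 87, 86]
t=7: [86, 72, 86, 87, 87, 86, 53, 87, 86, 87, 72, 85, 87, 85, 86]
t=8: [86, 72, 86, 86, 86, 86, 54, 86, 86, 89, 72, 86, 89, 86, 86]
t=9: [86, 72, 86, 86, 86, 86, 53, 86, 86, 87, 72, 85, 87, 85, 86]
t=10: [86, 72, 86, 86, 86, 86, 54, 86, 86, 89, 72, 86, 89, 86, 86]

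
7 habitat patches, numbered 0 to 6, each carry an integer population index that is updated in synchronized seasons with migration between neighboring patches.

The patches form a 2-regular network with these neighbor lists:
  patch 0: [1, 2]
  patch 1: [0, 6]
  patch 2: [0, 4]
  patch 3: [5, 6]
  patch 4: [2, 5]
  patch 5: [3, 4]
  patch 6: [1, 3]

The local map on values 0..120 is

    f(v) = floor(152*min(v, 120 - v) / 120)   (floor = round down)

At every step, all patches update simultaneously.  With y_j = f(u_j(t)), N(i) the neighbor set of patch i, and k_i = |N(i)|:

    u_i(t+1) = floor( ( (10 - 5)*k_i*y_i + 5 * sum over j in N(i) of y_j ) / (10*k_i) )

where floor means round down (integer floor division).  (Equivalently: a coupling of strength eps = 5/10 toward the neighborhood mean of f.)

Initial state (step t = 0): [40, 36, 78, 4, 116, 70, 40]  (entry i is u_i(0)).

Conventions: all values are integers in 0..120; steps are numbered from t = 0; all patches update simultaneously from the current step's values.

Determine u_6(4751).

Answer: u_6(4751) = 59
Key observation: The state at step 21, [58, 58, 58, 59, 59, 59, 58], reappears at step 25: the system is in a cycle of period 4 from step 21 on.  Therefore the state at step 4751 equals the state at step 21 + ((4751 - 21) mod 4) = 23, which is [59, 59, 59, 58, 58, 58, 59].

Derivation:
t=0: [40, 36, 78, 4, 116, 70, 40]
t=1: [49, 47, 40, 30, 31, 34, 37]
t=2: [58, 56, 50, 41, 42, 40, 47]
t=3: [69, 68, 63, 52, 54, 51, 59]
t=4: [66, 67, 69, 67, 68, 65, 69]
t=5: [66, 66, 65, 66, 65, 67, 65]
t=6: [68, 68, 68, 68, 68, 67, 68]
t=7: [65, 65, 65, 65, 65, 66, 65]
t=8: [69, 69, 69, 68, 68, 68, 69]
t=9: [64, 64, 64, 64, 64, 65, 64]
t=10: [70, 70, 70, 69, 69, 69, 70]
t=11: [63, 63, 63, 63, 63, 64, 63]
t=12: [72, 72, 72, 71, 71, 71, 72]
t=13: [60, 60, 60, 61, 61, 62, 60]
t=14: [76, 76, 75, 74, 74, 73, 75]
t=15: [55, 55, 56, 58, 58, 58, 56]
t=16: [69, 69, 70, 72, 72, 73, 70]
t=17: [63, 63, 62, 60, 60, 59, 62]
t=18: [72, 72, 73, 74, 74, 75, 73]
t=19: [59, 59, 59, 58, 58, 57, 59]
t=20: [74, 74, 73, 73, 73, 72, 73]
t=21: [58, 58, 58, 59, 59, 59, 58]
t=22: [73, 73, 73, 73, 73, 74, 73]
t=23: [59, 59, 59, 58, 58, 58, 59]
t=24: [74, 74, 73, 73, 73, 73, 73]
t=25: [58, 58, 58, 59, 59, 59, 58]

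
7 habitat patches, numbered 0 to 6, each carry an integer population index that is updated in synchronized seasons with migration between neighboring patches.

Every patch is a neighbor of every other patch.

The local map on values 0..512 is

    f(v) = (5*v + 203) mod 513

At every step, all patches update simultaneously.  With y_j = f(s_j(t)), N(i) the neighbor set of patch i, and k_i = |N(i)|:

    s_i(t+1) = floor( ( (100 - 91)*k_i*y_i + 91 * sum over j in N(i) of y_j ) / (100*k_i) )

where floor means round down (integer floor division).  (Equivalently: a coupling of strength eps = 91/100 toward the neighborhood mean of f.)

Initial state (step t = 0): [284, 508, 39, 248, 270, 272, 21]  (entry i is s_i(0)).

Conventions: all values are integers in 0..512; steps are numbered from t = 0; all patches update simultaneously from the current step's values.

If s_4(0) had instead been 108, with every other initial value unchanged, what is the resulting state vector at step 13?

Simulating step by step:
t=0: [284, 508, 39, 248, 108, 272, 21]
t=1: [243, 237, 224, 222, 234, 247, 229]
t=2: [342, 344, 348, 349, 345, 341, 347]
t=3: [390, 390, 388, 388, 389, 390, 389]
t=4: [96, 96, 97, 97, 96, 96, 96]
t=5: [171, 171, 171, 171, 171, 171, 171]
t=6: [32, 32, 32, 32, 32, 32, 32]
t=7: [363, 363, 363, 363, 363, 363, 363]
t=8: [479, 479, 479, 479, 479, 479, 479]
t=9: [33, 33, 33, 33, 33, 33, 33]
t=10: [368, 368, 368, 368, 368, 368, 368]
t=11: [504, 504, 504, 504, 504, 504, 504]
t=12: [158, 158, 158, 158, 158, 158, 158]
t=13: [480, 480, 480, 480, 480, 480, 480]

Answer: [480, 480, 480, 480, 480, 480, 480]
Key observation: This trace re-runs the system from the modified initial state.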